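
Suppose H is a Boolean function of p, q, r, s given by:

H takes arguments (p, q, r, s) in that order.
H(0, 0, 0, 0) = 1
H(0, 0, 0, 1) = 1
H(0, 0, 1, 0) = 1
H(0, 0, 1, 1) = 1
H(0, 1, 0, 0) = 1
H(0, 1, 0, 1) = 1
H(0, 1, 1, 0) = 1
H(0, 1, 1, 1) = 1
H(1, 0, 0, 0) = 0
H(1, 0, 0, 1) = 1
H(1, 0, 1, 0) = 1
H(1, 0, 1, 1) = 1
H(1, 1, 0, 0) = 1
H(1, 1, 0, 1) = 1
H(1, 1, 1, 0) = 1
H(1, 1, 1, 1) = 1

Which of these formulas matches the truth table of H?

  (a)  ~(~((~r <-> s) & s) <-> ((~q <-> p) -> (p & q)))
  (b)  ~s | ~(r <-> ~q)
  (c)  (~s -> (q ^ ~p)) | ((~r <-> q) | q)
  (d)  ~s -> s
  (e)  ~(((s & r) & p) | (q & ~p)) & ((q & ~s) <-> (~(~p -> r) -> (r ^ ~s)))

(a): at (0,0,0,0) it gives 0, but H = 1 — eliminated.
(b): at (0,0,1,1) it gives 0, but H = 1 — eliminated.
(d): at (0,0,0,0) it gives 0, but H = 1 — eliminated.
(e): at (0,0,0,0) it gives 0, but H = 1 — eliminated.
Only (c) survives; checking it on all 16 rows confirms it matches H.

c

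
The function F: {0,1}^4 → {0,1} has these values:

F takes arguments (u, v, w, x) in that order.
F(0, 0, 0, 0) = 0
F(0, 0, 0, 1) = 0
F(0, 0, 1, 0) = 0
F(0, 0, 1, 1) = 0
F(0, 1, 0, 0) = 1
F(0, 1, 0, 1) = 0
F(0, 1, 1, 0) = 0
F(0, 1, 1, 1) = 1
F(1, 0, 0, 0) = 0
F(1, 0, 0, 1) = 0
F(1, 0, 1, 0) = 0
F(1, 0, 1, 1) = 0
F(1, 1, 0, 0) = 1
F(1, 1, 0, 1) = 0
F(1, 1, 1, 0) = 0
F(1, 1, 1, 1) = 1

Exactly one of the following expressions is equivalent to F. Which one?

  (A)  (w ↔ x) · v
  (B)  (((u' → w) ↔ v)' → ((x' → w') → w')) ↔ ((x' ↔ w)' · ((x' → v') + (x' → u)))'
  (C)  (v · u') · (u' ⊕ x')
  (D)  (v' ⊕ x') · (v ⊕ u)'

(B): at (0,0,0,1) it gives 1, but F = 0 — eliminated.
(C): at (0,1,0,0) it gives 0, but F = 1 — eliminated.
(D): at (0,0,0,1) it gives 1, but F = 0 — eliminated.
That leaves (A). Evaluating it on every row reproduces the table of F exactly.

A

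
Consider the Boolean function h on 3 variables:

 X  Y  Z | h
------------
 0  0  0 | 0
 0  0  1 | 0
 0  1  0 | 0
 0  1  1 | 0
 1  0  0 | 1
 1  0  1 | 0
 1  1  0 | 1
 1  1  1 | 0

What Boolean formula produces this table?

h=1 on 2 inputs: (1,0,0), (1,1,0). Reading each as a conjunction of literals (X·¬Y·¬Z, X·Y·¬Z) and taking the OR gives the canonical DNF.

h(X, Y, Z) = ((X & ~Y) & ~Z) | ((X & Y) & ~Z)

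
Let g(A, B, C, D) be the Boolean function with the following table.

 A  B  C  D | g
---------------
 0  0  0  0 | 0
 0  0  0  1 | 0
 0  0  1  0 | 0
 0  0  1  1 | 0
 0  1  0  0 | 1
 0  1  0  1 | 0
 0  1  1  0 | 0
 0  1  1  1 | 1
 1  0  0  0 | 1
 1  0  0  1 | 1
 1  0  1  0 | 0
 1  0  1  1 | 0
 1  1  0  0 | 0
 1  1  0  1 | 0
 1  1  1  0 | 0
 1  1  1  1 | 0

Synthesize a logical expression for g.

g(A, B, C, D) = (((((¬A ∧ B) ∧ ¬C) ∧ ¬D) ∨ (((¬A ∧ B) ∧ C) ∧ D)) ∨ (((A ∧ ¬B) ∧ ¬C) ∧ ¬D)) ∨ (((A ∧ ¬B) ∧ ¬C) ∧ D)

The 1-rows are (0,1,0,0), (0,1,1,1), (1,0,0,0), (1,0,0,1). Each contributes one minterm — ¬A·B·¬C·¬D; ¬A·B·C·D; A·¬B·¬C·¬D; A·¬B·¬C·D — and their disjunction is a sum-of-products form of g.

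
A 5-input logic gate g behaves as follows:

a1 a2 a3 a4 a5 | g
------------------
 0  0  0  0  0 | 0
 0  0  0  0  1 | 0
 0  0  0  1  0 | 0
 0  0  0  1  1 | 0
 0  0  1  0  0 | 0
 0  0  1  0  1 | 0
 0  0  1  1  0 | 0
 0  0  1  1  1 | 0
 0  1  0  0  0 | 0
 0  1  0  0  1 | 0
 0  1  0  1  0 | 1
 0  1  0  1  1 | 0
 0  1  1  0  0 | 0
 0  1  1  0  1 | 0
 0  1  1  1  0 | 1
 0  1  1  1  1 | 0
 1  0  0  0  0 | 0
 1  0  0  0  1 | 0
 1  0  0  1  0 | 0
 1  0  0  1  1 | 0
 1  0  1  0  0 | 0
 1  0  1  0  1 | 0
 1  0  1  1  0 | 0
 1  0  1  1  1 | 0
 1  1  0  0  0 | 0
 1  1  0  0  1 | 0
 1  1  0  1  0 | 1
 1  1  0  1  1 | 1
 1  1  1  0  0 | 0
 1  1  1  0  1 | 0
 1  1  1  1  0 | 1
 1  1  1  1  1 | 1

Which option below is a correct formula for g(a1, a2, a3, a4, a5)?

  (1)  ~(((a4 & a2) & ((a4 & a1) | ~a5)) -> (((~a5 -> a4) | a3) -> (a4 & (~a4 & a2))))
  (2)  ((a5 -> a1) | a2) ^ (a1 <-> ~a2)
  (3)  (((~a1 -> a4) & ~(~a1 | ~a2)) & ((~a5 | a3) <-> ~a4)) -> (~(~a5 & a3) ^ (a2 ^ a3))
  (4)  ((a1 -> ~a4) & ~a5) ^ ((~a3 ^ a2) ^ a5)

(2) fails at (0,0,0,0,0): the formula yields 1, g is 0.
(3) fails at (0,0,0,0,0): the formula yields 1, g is 0.
(4) fails at (0,0,1,0,0): the formula yields 1, g is 0.
Only (1) survives; checking it on all 32 rows confirms it matches g.

1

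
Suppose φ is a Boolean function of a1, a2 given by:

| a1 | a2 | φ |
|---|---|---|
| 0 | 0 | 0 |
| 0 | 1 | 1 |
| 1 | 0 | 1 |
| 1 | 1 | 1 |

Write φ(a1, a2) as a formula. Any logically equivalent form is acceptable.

φ(a1, a2) = a1 | a2

The output is 1 whenever at least one input is 1 — the OR of all inputs.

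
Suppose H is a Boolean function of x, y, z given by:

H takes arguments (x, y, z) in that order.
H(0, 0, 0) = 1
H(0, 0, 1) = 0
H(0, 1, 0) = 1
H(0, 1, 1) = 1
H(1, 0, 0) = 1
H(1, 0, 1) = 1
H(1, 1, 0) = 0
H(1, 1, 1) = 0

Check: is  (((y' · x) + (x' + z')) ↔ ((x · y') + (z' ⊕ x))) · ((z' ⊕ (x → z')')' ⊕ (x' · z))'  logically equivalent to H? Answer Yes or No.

No

Evaluate (((y' · x) + (x' + z')) ↔ ((x · y') + (z' ⊕ x))) · ((z' ⊕ (x → z')')' ⊕ (x' · z))' on each row and compare to H:
  x=0, y=0, z=0: formula gives 1, H = 1 ✓
  x=0, y=0, z=1: formula gives 0, H = 0 ✓
  x=0, y=1, z=0: formula gives 1, H = 1 ✓
  x=0, y=1, z=1: formula gives 0, but H = 1 ✗
Since they disagree at (0,1,1), the expression is not a correct formula for H.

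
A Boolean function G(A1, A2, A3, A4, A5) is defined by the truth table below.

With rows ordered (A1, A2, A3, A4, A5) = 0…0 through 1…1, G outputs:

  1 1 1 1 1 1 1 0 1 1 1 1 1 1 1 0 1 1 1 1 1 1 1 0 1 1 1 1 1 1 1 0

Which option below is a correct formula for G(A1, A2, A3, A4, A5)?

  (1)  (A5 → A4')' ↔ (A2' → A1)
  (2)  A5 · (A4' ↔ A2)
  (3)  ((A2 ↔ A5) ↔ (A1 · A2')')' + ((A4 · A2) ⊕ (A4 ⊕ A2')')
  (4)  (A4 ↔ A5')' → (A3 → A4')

4

(1): at (0,0,0,1,1) it gives 0, but G = 1 — eliminated.
(2): at (0,0,0,0,0) it gives 0, but G = 1 — eliminated.
(3): at (0,0,0,0,0) it gives 0, but G = 1 — eliminated.
Only (4) survives; checking it on all 32 rows confirms it matches G.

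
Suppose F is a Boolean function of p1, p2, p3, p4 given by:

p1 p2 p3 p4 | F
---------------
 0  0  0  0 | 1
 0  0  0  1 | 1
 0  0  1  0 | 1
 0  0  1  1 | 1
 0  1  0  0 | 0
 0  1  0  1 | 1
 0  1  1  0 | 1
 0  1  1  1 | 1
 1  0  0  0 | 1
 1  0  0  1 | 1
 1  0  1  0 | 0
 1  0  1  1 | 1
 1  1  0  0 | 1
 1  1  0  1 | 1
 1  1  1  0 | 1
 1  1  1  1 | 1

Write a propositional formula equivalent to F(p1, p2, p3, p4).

There are just 2 zero rows: (0,1,0,0), (1,0,1,0). Their minterms are ¬p1·p2·¬p3·¬p4, p1·¬p2·p3·¬p4; the OR of those covers precisely the 0-outputs, and negating it yields F.

F(p1, p2, p3, p4) = ¬((((¬p1 ∧ p2) ∧ ¬p3) ∧ ¬p4) ∨ (((p1 ∧ ¬p2) ∧ p3) ∧ ¬p4))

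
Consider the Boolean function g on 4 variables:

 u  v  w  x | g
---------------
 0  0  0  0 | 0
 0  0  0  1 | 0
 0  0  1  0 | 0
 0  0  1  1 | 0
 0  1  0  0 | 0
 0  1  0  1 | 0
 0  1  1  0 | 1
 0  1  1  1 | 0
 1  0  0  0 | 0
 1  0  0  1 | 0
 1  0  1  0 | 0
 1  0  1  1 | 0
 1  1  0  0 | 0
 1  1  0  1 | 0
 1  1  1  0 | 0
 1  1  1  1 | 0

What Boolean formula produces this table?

g(u, v, w, x) = ((~u & v) & w) & ~x

g is 1 on exactly one input, (0,1,1,0), whose minterm is ¬u·v·w·¬x. So g is just that conjunction.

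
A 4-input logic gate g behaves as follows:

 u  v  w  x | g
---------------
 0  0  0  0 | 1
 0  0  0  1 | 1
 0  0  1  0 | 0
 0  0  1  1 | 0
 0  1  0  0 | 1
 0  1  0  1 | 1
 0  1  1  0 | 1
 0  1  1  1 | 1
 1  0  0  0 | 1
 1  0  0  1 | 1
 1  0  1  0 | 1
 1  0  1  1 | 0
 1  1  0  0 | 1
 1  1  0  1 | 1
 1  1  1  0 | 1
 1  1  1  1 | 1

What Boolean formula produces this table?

g(u, v, w, x) = not (((((not u and not v) and w) and not x) or (((not u and not v) and w) and x)) or (((u and not v) and w) and x))

The 0-rows are (0,0,1,0), (0,0,1,1), (1,0,1,1). Take each as a conjunction (¬u·¬v·w·¬x, ¬u·¬v·w·x, u·¬v·w·x), form their disjunction, and complement — that gives a formula that is 1 everywhere g is.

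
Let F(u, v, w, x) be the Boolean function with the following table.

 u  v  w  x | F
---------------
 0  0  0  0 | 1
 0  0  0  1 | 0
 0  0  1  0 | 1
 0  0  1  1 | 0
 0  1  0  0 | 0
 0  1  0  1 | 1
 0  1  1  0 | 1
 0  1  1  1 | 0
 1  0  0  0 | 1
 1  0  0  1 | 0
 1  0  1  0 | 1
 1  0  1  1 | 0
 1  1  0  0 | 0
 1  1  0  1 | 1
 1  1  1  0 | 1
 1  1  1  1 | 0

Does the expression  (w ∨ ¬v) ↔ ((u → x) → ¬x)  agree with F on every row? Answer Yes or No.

Yes

Test each input against both F and the formula:
  u=0, v=0, w=0, x=0: formula gives 1, F = 1 ✓
  u=0, v=0, w=0, x=1: formula gives 0, F = 0 ✓
  u=0, v=0, w=1, x=0: formula gives 1, F = 1 ✓
  u=0, v=0, w=1, x=1: formula gives 0, F = 0 ✓
  …and likewise for the remaining 12 rows.
Every row agrees, so the formula is equivalent.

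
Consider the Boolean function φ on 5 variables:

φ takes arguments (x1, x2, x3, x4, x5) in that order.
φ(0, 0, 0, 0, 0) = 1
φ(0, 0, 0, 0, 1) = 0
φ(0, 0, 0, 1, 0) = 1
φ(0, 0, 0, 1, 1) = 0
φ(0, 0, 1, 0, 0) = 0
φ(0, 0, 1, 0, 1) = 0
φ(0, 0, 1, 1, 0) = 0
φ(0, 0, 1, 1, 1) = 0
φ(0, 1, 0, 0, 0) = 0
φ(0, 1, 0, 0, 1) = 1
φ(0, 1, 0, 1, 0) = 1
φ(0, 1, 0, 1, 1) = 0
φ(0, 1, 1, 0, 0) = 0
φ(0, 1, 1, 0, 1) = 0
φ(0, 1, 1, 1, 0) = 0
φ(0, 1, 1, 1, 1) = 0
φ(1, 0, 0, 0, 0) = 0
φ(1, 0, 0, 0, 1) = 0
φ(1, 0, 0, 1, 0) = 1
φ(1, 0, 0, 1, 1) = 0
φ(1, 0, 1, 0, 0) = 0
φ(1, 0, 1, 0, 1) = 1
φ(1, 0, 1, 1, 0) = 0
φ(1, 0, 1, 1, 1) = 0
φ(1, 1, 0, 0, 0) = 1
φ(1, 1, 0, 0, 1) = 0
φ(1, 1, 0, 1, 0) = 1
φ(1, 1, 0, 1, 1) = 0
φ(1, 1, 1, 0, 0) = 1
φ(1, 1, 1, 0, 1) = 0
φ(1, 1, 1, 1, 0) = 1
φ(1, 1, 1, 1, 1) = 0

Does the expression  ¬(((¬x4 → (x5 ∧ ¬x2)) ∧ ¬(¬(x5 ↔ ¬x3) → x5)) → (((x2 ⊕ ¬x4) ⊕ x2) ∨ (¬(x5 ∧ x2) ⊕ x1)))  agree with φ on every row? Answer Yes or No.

Check the formula against φ row by row:
  x1=0, x2=0, x3=0, x4=0, x5=0: formula gives 0, but φ = 1 ✗
A single disagreement suffices: at (0,0,0,0,0) they differ, so the formula does not compute φ.

No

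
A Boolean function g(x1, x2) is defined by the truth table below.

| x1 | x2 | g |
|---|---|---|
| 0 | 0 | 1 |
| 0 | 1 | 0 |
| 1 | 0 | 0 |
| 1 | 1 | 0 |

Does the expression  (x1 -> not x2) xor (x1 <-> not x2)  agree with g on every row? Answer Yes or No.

Evaluate (x1 -> not x2) xor (x1 <-> not x2) on each row and compare to g:
  x1=0, x2=0: formula gives 1, g = 1 ✓
  x1=0, x2=1: formula gives 0, g = 0 ✓
  x1=1, x2=0: formula gives 0, g = 0 ✓
  x1=1, x2=1: formula gives 0, g = 0 ✓
Every row agrees, so the formula is equivalent.

Yes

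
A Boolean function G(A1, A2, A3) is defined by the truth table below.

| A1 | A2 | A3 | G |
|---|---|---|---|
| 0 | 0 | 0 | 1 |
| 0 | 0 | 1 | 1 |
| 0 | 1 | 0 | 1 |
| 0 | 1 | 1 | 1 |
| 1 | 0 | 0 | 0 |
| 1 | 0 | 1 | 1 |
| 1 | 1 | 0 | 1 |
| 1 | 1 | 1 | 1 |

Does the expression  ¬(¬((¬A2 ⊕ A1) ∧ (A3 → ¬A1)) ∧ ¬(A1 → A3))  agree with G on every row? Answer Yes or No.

Yes

Evaluate ¬(¬((¬A2 ⊕ A1) ∧ (A3 → ¬A1)) ∧ ¬(A1 → A3)) on each row and compare to G:
  A1=0, A2=0, A3=0: formula gives 1, G = 1 ✓
  A1=0, A2=0, A3=1: formula gives 1, G = 1 ✓
  A1=0, A2=1, A3=0: formula gives 1, G = 1 ✓
  A1=0, A2=1, A3=1: formula gives 1, G = 1 ✓
  A1=1, A2=0, A3=0: formula gives 0, G = 0 ✓
  …and likewise for the remaining 3 rows.
Every row agrees, so the formula is equivalent.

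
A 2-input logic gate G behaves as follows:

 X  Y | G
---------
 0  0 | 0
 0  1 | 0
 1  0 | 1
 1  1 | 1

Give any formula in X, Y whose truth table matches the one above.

Collect the rows where G=1 — (1,0), (1,1) — and write one minterm per row: X·¬Y, X·Y. Their union (logical OR) reproduces the table exactly.

G(X, Y) = (X AND NOT Y) OR (X AND Y)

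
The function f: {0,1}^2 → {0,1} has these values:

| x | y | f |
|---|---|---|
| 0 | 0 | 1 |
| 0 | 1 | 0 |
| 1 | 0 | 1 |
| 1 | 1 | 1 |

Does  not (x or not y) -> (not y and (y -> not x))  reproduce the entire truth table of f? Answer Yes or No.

Check the formula against f row by row:
  x=0, y=0: formula gives 1, f = 1 ✓
  x=0, y=1: formula gives 0, f = 0 ✓
  x=1, y=0: formula gives 1, f = 1 ✓
  x=1, y=1: formula gives 1, f = 1 ✓
Every row agrees, so the formula is equivalent.

Yes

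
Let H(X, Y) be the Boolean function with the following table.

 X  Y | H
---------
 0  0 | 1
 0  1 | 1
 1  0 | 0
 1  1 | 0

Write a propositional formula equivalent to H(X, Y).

H(X, Y) = not X

The output is the negation of X.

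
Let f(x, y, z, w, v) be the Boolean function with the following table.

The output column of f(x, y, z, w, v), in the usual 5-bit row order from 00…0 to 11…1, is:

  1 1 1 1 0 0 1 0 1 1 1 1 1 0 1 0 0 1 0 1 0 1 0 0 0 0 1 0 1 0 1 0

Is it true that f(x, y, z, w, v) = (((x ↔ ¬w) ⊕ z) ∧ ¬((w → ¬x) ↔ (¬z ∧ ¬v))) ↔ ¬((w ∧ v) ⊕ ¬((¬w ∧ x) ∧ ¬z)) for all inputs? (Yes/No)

No

Test each input against both f and the formula:
  x=0, y=0, z=0, w=0, v=0: formula gives 1, f = 1 ✓
  x=0, y=0, z=0, w=0, v=1: formula gives 1, f = 1 ✓
  x=0, y=0, z=0, w=1, v=0: formula gives 1, f = 1 ✓
  x=0, y=0, z=0, w=1, v=1: formula gives 1, f = 1 ✓
  …
  x=0, y=1, z=1, w=0, v=0: formula gives 0, but f = 1 ✗
A single disagreement suffices: at (0,1,1,0,0) they differ, so the formula does not compute f.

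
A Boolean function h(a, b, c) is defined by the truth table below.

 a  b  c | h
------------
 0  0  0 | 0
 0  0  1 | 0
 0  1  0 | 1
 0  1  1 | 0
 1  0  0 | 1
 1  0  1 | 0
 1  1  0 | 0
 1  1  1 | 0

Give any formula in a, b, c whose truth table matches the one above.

h=1 on 2 inputs: (0,1,0), (1,0,0). Reading each as a conjunction of literals (¬a·b·¬c, a·¬b·¬c) and taking the OR gives the canonical DNF.

h(a, b, c) = ((a' · b) · c') + ((a · b') · c')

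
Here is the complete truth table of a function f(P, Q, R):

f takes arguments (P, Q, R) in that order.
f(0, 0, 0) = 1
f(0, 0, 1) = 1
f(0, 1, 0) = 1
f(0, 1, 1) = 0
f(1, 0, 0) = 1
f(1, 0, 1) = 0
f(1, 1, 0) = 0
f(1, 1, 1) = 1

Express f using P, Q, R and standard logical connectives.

f(P, Q, R) = ¬((((¬P ∧ Q) ∧ R) ∨ ((P ∧ ¬Q) ∧ R)) ∨ ((P ∧ Q) ∧ ¬R))

f is 0 on only 3 rows — (0,1,1), (1,0,1), (1,1,0). Writing each as a minterm (¬P·Q·R, P·¬Q·R, P·Q·¬R) and OR-ing them characterizes exactly where f=0, so f is the negation of that disjunction.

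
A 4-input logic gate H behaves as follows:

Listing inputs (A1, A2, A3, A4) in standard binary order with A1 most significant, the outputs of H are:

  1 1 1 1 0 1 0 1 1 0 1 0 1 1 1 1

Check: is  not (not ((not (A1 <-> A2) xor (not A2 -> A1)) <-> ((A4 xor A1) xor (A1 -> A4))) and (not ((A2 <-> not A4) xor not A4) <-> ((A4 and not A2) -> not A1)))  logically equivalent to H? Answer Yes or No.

Yes

Evaluate not (not ((not (A1 <-> A2) xor (not A2 -> A1)) <-> ((A4 xor A1) xor (A1 -> A4))) and (not ((A2 <-> not A4) xor not A4) <-> ((A4 and not A2) -> not A1))) on each row and compare to H:
  A1=0, A2=0, A3=0, A4=0: formula gives 1, H = 1 ✓
  A1=0, A2=0, A3=0, A4=1: formula gives 1, H = 1 ✓
  A1=0, A2=0, A3=1, A4=0: formula gives 1, H = 1 ✓
  A1=0, A2=0, A3=1, A4=1: formula gives 1, H = 1 ✓
  … (the remaining 12 rows also agree.)
Every row agrees, so the formula is equivalent.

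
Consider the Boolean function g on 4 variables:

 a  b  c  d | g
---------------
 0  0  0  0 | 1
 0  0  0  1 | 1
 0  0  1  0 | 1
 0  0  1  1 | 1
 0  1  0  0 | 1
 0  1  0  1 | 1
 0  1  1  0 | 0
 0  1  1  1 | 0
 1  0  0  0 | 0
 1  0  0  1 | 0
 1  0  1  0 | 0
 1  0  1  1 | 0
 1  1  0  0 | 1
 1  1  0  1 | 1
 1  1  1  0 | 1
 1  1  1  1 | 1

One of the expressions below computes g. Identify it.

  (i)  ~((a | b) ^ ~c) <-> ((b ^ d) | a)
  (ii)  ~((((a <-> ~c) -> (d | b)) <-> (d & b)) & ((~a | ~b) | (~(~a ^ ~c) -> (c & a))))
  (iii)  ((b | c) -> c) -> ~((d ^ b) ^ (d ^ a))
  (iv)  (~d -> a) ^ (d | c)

iii

(i): at (0,0,0,1) it gives 0, but g = 1 — eliminated.
(ii): at (0,0,1,0) it gives 0, but g = 1 — eliminated.
(iv): at (0,0,0,0) it gives 0, but g = 1 — eliminated.
That leaves (iii). Evaluating it on every row reproduces the table of g exactly.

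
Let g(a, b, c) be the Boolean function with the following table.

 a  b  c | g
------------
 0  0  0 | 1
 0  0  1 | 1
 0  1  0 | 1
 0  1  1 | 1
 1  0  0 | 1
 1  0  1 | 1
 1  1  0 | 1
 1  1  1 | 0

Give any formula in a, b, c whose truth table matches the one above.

g(a, b, c) = ((a · b) · c)'

The output is 0 only when every input is 1 — NAND of all inputs.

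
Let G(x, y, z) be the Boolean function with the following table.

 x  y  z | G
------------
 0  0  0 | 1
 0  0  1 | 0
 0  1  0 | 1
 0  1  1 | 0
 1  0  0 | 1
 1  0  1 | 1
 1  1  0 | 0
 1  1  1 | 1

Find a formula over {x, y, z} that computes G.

G(x, y, z) = ~((((~x & ~y) & z) | ((~x & y) & z)) | ((x & y) & ~z))

G is 0 on only 3 rows — (0,0,1), (0,1,1), (1,1,0). Writing each as a minterm (¬x·¬y·z, ¬x·y·z, x·y·¬z) and OR-ing them characterizes exactly where G=0, so G is the negation of that disjunction.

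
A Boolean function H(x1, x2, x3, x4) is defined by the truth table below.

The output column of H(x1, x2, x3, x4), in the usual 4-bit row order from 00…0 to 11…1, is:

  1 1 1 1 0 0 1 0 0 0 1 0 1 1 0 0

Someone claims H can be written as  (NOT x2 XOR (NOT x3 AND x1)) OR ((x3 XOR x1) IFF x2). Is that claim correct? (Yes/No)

Check the formula against H row by row:
  x1=0, x2=0, x3=0, x4=0: formula gives 1, H = 1 ✓
  x1=0, x2=0, x3=0, x4=1: formula gives 1, H = 1 ✓
  x1=0, x2=0, x3=1, x4=0: formula gives 1, H = 1 ✓
  x1=0, x2=0, x3=1, x4=1: formula gives 1, H = 1 ✓
  …
  x1=0, x2=1, x3=1, x4=1: formula gives 1, but H = 0 ✗
Since they disagree at (0,1,1,1), the expression is not a correct formula for H.

No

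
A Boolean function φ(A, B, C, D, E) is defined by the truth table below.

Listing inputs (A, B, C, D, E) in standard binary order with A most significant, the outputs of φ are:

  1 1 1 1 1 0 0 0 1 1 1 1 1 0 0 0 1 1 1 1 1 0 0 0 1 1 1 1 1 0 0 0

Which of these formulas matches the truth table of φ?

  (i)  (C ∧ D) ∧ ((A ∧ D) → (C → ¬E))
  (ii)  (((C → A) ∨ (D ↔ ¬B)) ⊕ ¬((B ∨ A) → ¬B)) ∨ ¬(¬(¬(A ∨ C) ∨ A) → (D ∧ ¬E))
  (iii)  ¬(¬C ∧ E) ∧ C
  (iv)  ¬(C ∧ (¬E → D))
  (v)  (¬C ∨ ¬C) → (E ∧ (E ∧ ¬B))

(i): at (0,0,0,0,0) it gives 0, but φ = 1 — eliminated.
(ii): at (0,0,1,0,1) it gives 1, but φ = 0 — eliminated.
(iii): at (0,0,0,0,0) it gives 0, but φ = 1 — eliminated.
(v): at (0,0,0,0,0) it gives 0, but φ = 1 — eliminated.
(iv) is the remaining candidate, and it agrees with φ on all 32 inputs.

iv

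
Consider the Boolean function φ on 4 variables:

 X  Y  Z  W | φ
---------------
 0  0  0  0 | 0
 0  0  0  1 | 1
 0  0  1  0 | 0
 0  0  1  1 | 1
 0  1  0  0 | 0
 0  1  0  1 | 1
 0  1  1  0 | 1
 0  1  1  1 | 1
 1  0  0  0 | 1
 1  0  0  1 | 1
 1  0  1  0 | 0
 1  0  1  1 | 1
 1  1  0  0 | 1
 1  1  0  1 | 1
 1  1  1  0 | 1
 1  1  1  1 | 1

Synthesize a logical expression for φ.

There are just 4 zero rows: (0,0,0,0), (0,0,1,0), (0,1,0,0), (1,0,1,0). Their minterms are ¬X·¬Y·¬Z·¬W, ¬X·¬Y·Z·¬W, ¬X·Y·¬Z·¬W, X·¬Y·Z·¬W; the OR of those covers precisely the 0-outputs, and negating it yields φ.

φ(X, Y, Z, W) = ((((((X' · Y') · Z') · W') + (((X' · Y') · Z) · W')) + (((X' · Y) · Z') · W')) + (((X · Y') · Z) · W'))'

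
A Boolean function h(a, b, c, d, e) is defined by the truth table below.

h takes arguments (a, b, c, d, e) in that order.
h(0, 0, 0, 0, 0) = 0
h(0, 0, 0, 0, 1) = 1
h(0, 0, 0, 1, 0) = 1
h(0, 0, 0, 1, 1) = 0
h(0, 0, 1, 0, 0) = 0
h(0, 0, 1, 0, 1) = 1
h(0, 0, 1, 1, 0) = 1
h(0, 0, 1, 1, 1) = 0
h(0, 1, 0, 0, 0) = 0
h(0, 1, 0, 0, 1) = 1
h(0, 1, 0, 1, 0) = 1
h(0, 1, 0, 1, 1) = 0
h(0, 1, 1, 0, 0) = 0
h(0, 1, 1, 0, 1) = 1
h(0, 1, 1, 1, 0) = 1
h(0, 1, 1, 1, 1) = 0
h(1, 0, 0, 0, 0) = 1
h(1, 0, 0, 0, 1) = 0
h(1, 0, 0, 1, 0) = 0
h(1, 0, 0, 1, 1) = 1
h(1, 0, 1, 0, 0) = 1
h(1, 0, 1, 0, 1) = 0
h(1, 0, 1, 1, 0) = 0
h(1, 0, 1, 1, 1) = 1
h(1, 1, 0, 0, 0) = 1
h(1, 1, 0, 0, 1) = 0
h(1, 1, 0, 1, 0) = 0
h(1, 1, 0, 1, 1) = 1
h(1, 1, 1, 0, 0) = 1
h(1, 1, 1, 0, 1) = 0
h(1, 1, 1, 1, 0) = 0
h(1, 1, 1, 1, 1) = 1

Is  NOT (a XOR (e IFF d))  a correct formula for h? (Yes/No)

Yes

Check the formula against h row by row:
  a=0, b=0, c=0, d=0, e=0: formula gives 0, h = 0 ✓
  a=0, b=0, c=0, d=0, e=1: formula gives 1, h = 1 ✓
  a=0, b=0, c=0, d=1, e=0: formula gives 1, h = 1 ✓
  a=0, b=0, c=0, d=1, e=1: formula gives 0, h = 0 ✓
  … (the remaining 28 rows also agree.)
Every row agrees, so the formula is equivalent.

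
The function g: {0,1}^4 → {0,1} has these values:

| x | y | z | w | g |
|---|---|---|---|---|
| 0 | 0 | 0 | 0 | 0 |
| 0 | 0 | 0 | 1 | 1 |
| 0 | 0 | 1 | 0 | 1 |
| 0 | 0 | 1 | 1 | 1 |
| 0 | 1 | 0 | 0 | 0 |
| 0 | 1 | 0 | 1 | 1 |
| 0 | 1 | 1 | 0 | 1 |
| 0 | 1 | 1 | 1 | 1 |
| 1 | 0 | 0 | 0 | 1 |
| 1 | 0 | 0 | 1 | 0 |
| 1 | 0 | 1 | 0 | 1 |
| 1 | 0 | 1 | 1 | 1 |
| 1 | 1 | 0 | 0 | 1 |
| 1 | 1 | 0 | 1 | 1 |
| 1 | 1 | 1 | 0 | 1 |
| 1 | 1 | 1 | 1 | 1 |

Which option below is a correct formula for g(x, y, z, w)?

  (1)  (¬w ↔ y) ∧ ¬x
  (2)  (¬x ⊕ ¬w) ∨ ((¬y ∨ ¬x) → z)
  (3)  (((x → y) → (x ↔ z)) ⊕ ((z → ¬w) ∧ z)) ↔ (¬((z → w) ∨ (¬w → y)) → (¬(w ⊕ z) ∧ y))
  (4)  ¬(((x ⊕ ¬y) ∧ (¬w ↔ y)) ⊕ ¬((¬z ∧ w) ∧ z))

(1) disagrees with g on (0,0,1,0) (formula → 0, table → 1); rule it out.
(3) disagrees with g on (0,0,0,0) (formula → 1, table → 0); rule it out.
(4) disagrees with g on (0,0,1,0) (formula → 0, table → 1); rule it out.
That leaves (2). Evaluating it on every row reproduces the table of g exactly.

2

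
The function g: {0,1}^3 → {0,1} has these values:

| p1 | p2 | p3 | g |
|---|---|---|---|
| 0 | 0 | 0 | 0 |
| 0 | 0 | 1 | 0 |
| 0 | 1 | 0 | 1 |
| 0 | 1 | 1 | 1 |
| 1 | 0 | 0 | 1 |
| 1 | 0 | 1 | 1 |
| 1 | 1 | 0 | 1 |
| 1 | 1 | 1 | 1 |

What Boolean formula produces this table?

g(p1, p2, p3) = ¬(((¬p1 ∧ ¬p2) ∧ ¬p3) ∨ ((¬p1 ∧ ¬p2) ∧ p3))

g is 0 on only 2 rows — (0,0,0), (0,0,1). Writing each as a minterm (¬p1·¬p2·¬p3, ¬p1·¬p2·p3) and OR-ing them characterizes exactly where g=0, so g is the negation of that disjunction.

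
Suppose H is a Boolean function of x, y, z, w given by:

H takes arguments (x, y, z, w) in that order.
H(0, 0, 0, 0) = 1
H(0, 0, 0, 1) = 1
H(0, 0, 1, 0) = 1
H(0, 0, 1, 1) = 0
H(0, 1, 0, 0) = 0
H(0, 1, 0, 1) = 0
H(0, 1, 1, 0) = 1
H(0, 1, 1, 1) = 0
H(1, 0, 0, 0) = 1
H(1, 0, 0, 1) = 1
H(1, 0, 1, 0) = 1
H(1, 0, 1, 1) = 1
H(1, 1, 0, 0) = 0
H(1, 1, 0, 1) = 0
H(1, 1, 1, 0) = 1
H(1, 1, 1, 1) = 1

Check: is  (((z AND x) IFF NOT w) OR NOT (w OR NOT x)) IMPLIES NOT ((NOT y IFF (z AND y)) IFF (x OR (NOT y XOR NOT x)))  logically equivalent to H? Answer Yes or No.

No

Evaluate (((z AND x) IFF NOT w) OR NOT (w OR NOT x)) IMPLIES NOT ((NOT y IFF (z AND y)) IFF (x OR (NOT y XOR NOT x))) on each row and compare to H:
  x=0, y=0, z=0, w=0: formula gives 1, H = 1 ✓
  x=0, y=0, z=0, w=1: formula gives 0, but H = 1 ✗
Row (0,0,0,1) is a counterexample, so the formula is not equivalent to H.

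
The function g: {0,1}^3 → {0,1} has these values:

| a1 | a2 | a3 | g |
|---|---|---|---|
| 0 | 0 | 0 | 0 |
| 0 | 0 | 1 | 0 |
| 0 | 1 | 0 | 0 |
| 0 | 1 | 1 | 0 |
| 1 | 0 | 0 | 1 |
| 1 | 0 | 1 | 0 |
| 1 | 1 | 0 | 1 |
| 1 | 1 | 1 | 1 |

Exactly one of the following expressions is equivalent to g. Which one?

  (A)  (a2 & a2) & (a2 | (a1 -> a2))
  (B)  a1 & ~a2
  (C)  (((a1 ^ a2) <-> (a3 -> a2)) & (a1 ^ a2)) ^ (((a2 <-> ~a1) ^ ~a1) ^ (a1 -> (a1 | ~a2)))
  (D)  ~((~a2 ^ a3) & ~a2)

(A): at (0,1,0) it gives 1, but g = 0 — eliminated.
(B): at (1,0,1) it gives 1, but g = 0 — eliminated.
(D): at (0,0,1) it gives 1, but g = 0 — eliminated.
Only (C) survives; checking it on all 8 rows confirms it matches g.

C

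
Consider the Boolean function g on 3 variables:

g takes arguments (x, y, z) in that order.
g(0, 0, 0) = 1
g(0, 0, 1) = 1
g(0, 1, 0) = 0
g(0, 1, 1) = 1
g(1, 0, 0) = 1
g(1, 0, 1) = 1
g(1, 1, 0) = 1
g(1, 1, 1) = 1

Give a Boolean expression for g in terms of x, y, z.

g(x, y, z) = ((x' · y) · z')'

g is 0 on exactly one input, (0,1,0), whose minterm is ¬x·y·¬z. So g is the negation of that single conjunction.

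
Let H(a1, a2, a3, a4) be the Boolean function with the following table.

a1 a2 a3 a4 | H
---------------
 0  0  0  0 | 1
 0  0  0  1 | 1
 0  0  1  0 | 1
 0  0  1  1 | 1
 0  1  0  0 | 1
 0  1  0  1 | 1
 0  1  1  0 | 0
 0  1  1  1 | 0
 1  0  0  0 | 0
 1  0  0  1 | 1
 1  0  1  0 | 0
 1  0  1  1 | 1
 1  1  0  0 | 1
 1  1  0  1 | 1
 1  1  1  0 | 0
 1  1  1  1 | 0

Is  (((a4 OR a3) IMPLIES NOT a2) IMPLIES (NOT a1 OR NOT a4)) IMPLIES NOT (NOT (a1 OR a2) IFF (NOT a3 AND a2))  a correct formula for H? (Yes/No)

Evaluate (((a4 OR a3) IMPLIES NOT a2) IMPLIES (NOT a1 OR NOT a4)) IMPLIES NOT (NOT (a1 OR a2) IFF (NOT a3 AND a2)) on each row and compare to H:
  a1=0, a2=0, a3=0, a4=0: formula gives 1, H = 1 ✓
  a1=0, a2=0, a3=0, a4=1: formula gives 1, H = 1 ✓
  a1=0, a2=0, a3=1, a4=0: formula gives 1, H = 1 ✓
  a1=0, a2=0, a3=1, a4=1: formula gives 1, H = 1 ✓
  …and likewise for the remaining 12 rows.
All 16 rows match — the expression computes H exactly.

Yes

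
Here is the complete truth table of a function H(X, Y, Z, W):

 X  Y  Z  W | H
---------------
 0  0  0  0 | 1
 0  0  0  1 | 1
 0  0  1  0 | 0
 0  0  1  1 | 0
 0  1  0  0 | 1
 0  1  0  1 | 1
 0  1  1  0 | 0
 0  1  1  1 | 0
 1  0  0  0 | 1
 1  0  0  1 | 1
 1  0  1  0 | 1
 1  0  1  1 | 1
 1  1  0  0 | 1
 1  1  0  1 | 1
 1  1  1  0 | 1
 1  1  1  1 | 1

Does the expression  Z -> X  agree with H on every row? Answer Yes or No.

Evaluate Z -> X on each row and compare to H:
  X=0, Y=0, Z=0, W=0: formula gives 1, H = 1 ✓
  X=0, Y=0, Z=0, W=1: formula gives 1, H = 1 ✓
  X=0, Y=0, Z=1, W=0: formula gives 0, H = 0 ✓
  X=0, Y=0, Z=1, W=1: formula gives 0, H = 0 ✓
  … (the remaining 12 rows also agree.)
All 16 rows match — the expression computes H exactly.

Yes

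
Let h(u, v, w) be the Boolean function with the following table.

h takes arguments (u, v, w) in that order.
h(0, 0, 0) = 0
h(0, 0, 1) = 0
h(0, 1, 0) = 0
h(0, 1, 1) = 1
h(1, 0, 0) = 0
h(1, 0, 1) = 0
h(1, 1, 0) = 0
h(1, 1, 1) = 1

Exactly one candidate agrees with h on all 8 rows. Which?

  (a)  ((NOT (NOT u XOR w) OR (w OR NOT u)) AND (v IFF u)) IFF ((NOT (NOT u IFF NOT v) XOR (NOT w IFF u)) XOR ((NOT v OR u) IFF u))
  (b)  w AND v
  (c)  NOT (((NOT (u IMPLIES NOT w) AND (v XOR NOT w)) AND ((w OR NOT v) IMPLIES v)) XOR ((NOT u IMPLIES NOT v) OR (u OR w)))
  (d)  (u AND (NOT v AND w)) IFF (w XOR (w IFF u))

(a): at (0,0,1) it gives 1, but h = 0 — eliminated.
(c): at (0,1,0) it gives 1, but h = 0 — eliminated.
(d): at (0,1,1) it gives 0, but h = 1 — eliminated.
Only (b) survives; checking it on all 8 rows confirms it matches h.

b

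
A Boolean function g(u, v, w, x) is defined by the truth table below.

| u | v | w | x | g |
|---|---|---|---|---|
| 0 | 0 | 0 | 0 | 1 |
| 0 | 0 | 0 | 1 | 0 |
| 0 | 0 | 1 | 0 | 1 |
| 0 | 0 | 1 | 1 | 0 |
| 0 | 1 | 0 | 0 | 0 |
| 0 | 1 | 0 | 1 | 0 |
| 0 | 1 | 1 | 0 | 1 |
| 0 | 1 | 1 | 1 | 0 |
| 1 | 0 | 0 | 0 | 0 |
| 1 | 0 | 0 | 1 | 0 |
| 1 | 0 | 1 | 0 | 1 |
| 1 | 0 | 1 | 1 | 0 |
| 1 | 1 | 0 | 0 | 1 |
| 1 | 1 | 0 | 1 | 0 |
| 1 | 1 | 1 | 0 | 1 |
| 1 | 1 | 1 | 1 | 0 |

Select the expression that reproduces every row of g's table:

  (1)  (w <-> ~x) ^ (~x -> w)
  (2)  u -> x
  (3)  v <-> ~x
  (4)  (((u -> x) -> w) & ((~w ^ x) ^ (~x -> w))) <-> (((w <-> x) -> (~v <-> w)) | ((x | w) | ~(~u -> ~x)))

4

(1) fails at (0,0,0,0): the formula yields 0, g is 1.
(2) fails at (0,0,0,1): the formula yields 1, g is 0.
(3) fails at (0,0,0,0): the formula yields 0, g is 1.
Only (4) survives; checking it on all 16 rows confirms it matches g.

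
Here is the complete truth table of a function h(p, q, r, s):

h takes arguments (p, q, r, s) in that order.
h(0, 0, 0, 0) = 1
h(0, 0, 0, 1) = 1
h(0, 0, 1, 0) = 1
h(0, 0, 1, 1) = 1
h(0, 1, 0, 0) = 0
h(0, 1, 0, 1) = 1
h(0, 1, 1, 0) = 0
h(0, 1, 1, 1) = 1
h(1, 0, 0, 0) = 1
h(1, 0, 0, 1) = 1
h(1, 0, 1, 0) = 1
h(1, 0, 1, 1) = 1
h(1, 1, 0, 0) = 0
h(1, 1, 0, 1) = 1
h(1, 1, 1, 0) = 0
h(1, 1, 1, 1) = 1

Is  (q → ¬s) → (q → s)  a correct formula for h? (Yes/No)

Check the formula against h row by row:
  p=0, q=0, r=0, s=0: formula gives 1, h = 1 ✓
  p=0, q=0, r=0, s=1: formula gives 1, h = 1 ✓
  p=0, q=0, r=1, s=0: formula gives 1, h = 1 ✓
  p=0, q=0, r=1, s=1: formula gives 1, h = 1 ✓
  …and likewise for the remaining 12 rows.
All 16 rows match — the expression computes h exactly.

Yes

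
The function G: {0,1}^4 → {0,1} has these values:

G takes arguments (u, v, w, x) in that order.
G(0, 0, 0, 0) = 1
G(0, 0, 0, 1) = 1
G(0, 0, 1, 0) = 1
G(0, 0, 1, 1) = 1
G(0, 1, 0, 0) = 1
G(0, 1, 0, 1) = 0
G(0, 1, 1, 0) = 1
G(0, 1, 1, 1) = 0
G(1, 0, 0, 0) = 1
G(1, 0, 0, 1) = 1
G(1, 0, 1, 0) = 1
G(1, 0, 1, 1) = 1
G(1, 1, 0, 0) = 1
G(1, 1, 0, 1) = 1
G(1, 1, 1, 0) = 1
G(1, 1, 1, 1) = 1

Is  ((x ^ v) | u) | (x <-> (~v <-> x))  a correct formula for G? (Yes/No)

Yes

Check the formula against G row by row:
  u=0, v=0, w=0, x=0: formula gives 1, G = 1 ✓
  u=0, v=0, w=0, x=1: formula gives 1, G = 1 ✓
  u=0, v=0, w=1, x=0: formula gives 1, G = 1 ✓
  u=0, v=0, w=1, x=1: formula gives 1, G = 1 ✓
  … (the remaining 12 rows also agree.)
No disagreement on any input; they are logically equivalent.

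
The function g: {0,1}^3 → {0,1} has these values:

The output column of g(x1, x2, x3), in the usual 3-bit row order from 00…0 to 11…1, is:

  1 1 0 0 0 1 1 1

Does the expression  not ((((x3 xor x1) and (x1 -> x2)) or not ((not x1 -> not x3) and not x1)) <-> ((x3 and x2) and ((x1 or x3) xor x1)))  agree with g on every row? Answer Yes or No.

No

Test each input against both g and the formula:
  x1=0, x2=0, x3=0: formula gives 0, but g = 1 ✗
Row (0,0,0) is a counterexample, so the formula is not equivalent to g.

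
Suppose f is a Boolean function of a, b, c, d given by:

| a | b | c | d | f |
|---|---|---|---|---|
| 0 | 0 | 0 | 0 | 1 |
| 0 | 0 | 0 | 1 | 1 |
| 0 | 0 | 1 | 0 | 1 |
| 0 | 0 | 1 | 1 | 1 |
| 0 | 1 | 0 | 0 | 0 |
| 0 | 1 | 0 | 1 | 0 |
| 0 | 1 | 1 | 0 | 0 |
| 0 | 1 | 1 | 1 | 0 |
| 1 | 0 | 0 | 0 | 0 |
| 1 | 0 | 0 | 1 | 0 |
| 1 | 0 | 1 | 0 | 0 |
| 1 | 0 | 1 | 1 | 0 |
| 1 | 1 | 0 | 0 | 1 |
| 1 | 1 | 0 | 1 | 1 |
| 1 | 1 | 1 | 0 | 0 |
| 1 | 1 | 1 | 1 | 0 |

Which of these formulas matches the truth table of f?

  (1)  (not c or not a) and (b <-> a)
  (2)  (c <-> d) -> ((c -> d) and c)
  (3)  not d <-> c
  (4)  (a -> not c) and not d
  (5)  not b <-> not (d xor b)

(2) disagrees with f on (0,0,0,0) (formula → 0, table → 1); rule it out.
(3) disagrees with f on (0,0,0,0) (formula → 0, table → 1); rule it out.
(4) disagrees with f on (0,0,0,1) (formula → 0, table → 1); rule it out.
(5) disagrees with f on (0,0,0,1) (formula → 0, table → 1); rule it out.
That leaves (1). Evaluating it on every row reproduces the table of f exactly.

1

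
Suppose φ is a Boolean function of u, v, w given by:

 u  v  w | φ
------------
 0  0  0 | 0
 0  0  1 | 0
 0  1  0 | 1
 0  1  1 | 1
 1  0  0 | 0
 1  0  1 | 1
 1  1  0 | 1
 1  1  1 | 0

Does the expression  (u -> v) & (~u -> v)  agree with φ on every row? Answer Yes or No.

Check the formula against φ row by row:
  u=0, v=0, w=0: formula gives 0, φ = 0 ✓
  u=0, v=0, w=1: formula gives 0, φ = 0 ✓
  u=0, v=1, w=0: formula gives 1, φ = 1 ✓
  u=0, v=1, w=1: formula gives 1, φ = 1 ✓
  u=1, v=0, w=0: formula gives 0, φ = 0 ✓
  u=1, v=0, w=1: formula gives 0, but φ = 1 ✗
Since they disagree at (1,0,1), the expression is not a correct formula for φ.

No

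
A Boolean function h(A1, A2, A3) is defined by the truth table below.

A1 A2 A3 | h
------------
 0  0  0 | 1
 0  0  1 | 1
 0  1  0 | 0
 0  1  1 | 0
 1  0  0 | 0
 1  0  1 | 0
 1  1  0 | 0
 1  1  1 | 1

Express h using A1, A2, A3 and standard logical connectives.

Collect the rows where h=1 — (0,0,0), (0,0,1), (1,1,1) — and write one minterm per row: ¬A1·¬A2·¬A3, ¬A1·¬A2·A3, A1·A2·A3. Their union (logical OR) reproduces the table exactly.

h(A1, A2, A3) = (((~A1 & ~A2) & ~A3) | ((~A1 & ~A2) & A3)) | ((A1 & A2) & A3)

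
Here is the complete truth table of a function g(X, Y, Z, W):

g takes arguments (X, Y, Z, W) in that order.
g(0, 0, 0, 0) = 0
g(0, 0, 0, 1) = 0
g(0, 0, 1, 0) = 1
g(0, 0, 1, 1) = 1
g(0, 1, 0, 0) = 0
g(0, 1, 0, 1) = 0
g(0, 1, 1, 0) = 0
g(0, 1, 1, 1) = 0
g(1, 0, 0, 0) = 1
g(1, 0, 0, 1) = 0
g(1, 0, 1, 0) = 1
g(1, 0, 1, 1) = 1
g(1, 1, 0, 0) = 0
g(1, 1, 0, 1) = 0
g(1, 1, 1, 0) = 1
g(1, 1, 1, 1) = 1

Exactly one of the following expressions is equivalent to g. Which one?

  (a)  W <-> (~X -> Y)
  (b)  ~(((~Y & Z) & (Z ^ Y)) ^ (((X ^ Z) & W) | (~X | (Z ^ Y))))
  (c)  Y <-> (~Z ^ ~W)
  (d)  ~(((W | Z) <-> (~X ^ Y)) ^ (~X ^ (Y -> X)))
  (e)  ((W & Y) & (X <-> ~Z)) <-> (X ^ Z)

b

(a) fails at (0,0,0,0): the formula yields 1, g is 0.
(c) fails at (0,0,0,0): the formula yields 1, g is 0.
(d) fails at (0,0,0,0): the formula yields 1, g is 0.
(e) fails at (0,0,0,0): the formula yields 1, g is 0.
That leaves (b). Evaluating it on every row reproduces the table of g exactly.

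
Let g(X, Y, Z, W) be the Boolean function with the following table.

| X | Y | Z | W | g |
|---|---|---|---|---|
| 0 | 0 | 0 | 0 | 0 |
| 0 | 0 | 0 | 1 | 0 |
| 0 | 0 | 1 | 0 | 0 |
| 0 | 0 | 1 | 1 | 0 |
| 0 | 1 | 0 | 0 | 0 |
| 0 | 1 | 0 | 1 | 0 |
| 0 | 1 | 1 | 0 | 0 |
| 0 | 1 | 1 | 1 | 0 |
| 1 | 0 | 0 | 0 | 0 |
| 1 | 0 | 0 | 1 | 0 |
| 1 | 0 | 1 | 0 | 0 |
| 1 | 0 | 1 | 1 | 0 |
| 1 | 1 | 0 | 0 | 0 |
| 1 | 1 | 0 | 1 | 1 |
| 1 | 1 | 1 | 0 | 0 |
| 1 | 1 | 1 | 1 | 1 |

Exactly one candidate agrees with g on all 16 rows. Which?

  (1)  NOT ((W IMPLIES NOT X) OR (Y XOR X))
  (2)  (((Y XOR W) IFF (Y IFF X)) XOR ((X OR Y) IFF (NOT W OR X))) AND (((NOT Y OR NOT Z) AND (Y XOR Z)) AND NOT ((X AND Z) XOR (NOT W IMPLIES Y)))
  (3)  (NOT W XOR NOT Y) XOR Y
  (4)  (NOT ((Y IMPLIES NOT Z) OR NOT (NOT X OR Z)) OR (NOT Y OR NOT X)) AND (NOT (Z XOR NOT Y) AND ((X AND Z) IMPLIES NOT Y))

1

(2): at (1,0,1,1) it gives 1, but g = 0 — eliminated.
(3): at (0,0,0,1) it gives 1, but g = 0 — eliminated.
(4): at (0,0,1,0) it gives 1, but g = 0 — eliminated.
(1) is the remaining candidate, and it agrees with g on all 16 inputs.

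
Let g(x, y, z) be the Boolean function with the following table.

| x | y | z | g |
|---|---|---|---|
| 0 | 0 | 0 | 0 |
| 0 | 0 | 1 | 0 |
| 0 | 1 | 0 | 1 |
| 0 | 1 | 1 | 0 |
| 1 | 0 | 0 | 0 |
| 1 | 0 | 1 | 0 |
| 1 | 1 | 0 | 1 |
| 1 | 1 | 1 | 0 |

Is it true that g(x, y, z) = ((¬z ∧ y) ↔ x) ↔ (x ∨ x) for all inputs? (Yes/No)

Yes

Test each input against both g and the formula:
  x=0, y=0, z=0: formula gives 0, g = 0 ✓
  x=0, y=0, z=1: formula gives 0, g = 0 ✓
  x=0, y=1, z=0: formula gives 1, g = 1 ✓
  x=0, y=1, z=1: formula gives 0, g = 0 ✓
  x=1, y=0, z=0: formula gives 0, g = 0 ✓
  … (the remaining 3 rows also agree.)
Every row agrees, so the formula is equivalent.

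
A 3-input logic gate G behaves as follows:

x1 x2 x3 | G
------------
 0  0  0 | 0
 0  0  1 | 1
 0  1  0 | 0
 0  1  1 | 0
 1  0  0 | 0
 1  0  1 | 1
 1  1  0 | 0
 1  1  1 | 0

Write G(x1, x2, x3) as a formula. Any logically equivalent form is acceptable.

G(x1, x2, x3) = ((¬x1 ∧ ¬x2) ∧ x3) ∨ ((x1 ∧ ¬x2) ∧ x3)

Collect the rows where G=1 — (0,0,1), (1,0,1) — and write one minterm per row: ¬x1·¬x2·x3, x1·¬x2·x3. Their union (logical OR) reproduces the table exactly.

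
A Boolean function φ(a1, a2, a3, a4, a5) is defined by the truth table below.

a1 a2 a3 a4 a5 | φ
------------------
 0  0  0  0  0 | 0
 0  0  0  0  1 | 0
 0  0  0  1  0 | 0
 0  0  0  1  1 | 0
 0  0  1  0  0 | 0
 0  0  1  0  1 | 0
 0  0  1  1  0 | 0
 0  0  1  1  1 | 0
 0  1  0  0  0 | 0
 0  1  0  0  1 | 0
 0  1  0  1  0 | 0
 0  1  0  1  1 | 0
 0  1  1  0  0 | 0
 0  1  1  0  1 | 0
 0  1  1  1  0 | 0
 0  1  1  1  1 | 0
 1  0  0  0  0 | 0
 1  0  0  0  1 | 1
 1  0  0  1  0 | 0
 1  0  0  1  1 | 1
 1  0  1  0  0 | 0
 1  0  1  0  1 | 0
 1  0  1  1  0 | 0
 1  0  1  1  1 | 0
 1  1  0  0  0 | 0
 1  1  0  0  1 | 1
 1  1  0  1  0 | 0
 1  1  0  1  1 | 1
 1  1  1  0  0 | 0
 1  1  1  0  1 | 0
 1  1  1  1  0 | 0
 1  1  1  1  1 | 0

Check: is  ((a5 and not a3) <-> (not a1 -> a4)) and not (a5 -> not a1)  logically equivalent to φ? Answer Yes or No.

Check the formula against φ row by row:
  a1=0, a2=0, a3=0, a4=0, a5=0: formula gives 0, φ = 0 ✓
  a1=0, a2=0, a3=0, a4=0, a5=1: formula gives 0, φ = 0 ✓
  a1=0, a2=0, a3=0, a4=1, a5=0: formula gives 0, φ = 0 ✓
  a1=0, a2=0, a3=0, a4=1, a5=1: formula gives 0, φ = 0 ✓
  …and likewise for the remaining 28 rows.
No disagreement on any input; they are logically equivalent.

Yes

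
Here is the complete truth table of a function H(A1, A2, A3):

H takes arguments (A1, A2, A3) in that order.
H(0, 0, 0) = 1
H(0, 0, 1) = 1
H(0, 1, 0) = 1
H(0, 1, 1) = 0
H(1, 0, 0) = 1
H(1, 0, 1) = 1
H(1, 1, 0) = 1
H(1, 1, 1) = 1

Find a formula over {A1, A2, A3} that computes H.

H is 0 on exactly one input, (0,1,1), whose minterm is ¬A1·A2·A3. So H is the negation of that single conjunction.

H(A1, A2, A3) = NOT ((NOT A1 AND A2) AND A3)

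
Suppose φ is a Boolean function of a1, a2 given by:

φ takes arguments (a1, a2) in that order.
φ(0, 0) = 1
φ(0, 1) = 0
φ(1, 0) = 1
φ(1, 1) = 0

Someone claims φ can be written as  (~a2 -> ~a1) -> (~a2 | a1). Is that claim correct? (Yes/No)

No

Test each input against both φ and the formula:
  a1=0, a2=0: formula gives 1, φ = 1 ✓
  a1=0, a2=1: formula gives 0, φ = 0 ✓
  a1=1, a2=0: formula gives 1, φ = 1 ✓
  a1=1, a2=1: formula gives 1, but φ = 0 ✗
Row (1,1) is a counterexample, so the formula is not equivalent to φ.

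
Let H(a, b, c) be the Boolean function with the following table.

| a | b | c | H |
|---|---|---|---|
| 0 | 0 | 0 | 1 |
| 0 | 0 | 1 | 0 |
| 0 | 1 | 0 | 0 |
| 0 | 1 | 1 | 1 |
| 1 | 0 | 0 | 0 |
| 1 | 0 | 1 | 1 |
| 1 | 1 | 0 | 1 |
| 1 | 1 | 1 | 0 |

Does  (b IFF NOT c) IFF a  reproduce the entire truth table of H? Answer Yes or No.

Yes

Check the formula against H row by row:
  a=0, b=0, c=0: formula gives 1, H = 1 ✓
  a=0, b=0, c=1: formula gives 0, H = 0 ✓
  a=0, b=1, c=0: formula gives 0, H = 0 ✓
  a=0, b=1, c=1: formula gives 1, H = 1 ✓
  a=1, b=0, c=0: formula gives 0, H = 0 ✓
  … (the remaining 3 rows also agree.)
No disagreement on any input; they are logically equivalent.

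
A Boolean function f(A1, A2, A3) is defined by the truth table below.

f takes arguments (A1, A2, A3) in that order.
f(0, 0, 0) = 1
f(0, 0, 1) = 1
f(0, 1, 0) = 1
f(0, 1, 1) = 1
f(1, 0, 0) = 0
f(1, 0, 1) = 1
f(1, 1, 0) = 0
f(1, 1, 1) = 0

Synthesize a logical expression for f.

f(A1, A2, A3) = ((((A1 · A2') · A3') + ((A1 · A2) · A3')) + ((A1 · A2) · A3))'

f is 0 on only 3 rows — (1,0,0), (1,1,0), (1,1,1). Writing each as a minterm (A1·¬A2·¬A3, A1·A2·¬A3, A1·A2·A3) and OR-ing them characterizes exactly where f=0, so f is the negation of that disjunction.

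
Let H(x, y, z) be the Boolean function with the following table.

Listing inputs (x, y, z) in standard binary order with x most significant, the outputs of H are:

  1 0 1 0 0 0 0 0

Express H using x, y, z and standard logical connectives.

H=1 on 2 inputs: (0,0,0), (0,1,0). Reading each as a conjunction of literals (¬x·¬y·¬z, ¬x·y·¬z) and taking the OR gives the canonical DNF.

H(x, y, z) = ((~x & ~y) & ~z) | ((~x & y) & ~z)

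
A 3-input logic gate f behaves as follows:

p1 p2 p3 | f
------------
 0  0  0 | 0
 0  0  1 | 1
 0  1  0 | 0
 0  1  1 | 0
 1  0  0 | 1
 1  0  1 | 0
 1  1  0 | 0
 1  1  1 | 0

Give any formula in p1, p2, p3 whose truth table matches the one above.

The 1-rows are (0,0,1), (1,0,0). Each contributes one minterm — ¬p1·¬p2·p3; p1·¬p2·¬p3 — and their disjunction is a sum-of-products form of f.

f(p1, p2, p3) = ((NOT p1 AND NOT p2) AND p3) OR ((p1 AND NOT p2) AND NOT p3)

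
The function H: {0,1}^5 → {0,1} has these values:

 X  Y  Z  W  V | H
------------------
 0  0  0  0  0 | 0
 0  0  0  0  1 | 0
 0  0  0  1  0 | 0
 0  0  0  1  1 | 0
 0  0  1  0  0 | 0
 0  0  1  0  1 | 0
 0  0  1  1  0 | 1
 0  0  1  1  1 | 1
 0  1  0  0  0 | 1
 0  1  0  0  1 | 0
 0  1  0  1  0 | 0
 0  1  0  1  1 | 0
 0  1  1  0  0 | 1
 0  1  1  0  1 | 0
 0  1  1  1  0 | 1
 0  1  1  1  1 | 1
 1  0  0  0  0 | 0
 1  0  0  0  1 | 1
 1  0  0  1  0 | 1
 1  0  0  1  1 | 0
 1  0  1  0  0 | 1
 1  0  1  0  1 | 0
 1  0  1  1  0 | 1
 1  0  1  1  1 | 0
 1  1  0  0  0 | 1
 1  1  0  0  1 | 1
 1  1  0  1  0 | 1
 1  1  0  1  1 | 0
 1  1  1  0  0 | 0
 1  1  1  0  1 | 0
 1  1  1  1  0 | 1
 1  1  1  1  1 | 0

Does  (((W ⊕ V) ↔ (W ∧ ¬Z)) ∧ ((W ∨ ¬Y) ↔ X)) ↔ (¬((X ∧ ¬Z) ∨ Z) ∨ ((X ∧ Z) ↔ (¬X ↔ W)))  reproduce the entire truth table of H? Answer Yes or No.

Yes

Evaluate (((W ⊕ V) ↔ (W ∧ ¬Z)) ∧ ((W ∨ ¬Y) ↔ X)) ↔ (¬((X ∧ ¬Z) ∨ Z) ∨ ((X ∧ Z) ↔ (¬X ↔ W))) on each row and compare to H:
  X=0, Y=0, Z=0, W=0, V=0: formula gives 0, H = 0 ✓
  X=0, Y=0, Z=0, W=0, V=1: formula gives 0, H = 0 ✓
  X=0, Y=0, Z=0, W=1, V=0: formula gives 0, H = 0 ✓
  X=0, Y=0, Z=0, W=1, V=1: formula gives 0, H = 0 ✓
  … (the remaining 28 rows also agree.)
All 32 rows match — the expression computes H exactly.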